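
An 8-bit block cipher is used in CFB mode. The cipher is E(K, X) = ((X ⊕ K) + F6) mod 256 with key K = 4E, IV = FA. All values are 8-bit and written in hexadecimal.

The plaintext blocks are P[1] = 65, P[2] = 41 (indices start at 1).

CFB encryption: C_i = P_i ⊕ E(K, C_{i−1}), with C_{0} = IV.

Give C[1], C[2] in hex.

C[1] = CF, C[2] = 36

C[1]: E(K, FA) = AA; 65 ⊕ AA = CF.
C[2]: E(K, CF) = 77; 41 ⊕ 77 = 36.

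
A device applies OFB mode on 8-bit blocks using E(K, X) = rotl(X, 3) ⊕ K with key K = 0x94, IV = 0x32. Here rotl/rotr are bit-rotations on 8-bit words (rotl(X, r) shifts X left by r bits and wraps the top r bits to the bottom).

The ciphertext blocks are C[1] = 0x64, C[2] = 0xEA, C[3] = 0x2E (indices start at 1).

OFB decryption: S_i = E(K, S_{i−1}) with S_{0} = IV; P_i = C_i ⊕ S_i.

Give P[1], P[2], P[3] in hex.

P[1] = 0x61, P[2] = 0x56, P[3] = 0x5F

P[1]: S = E(K, 0x32) = 0x05; 0x64 ⊕ 0x05 = 0x61.
P[2]: S = E(K, 0x05) = 0xBC; 0xEA ⊕ 0xBC = 0x56.
P[3]: S = E(K, 0xBC) = 0x71; 0x2E ⊕ 0x71 = 0x5F.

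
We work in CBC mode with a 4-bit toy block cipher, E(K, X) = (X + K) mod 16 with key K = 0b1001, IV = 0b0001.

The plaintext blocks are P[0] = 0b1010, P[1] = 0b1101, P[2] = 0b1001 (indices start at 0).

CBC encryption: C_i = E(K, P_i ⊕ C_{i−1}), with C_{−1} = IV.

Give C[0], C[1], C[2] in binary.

C[0] = 0b0100, C[1] = 0b0010, C[2] = 0b0100

C[0]: P[0] ⊕ 0b0001 = 0b1011; E(K, 0b1011) = 0b0100.
C[1]: P[1] ⊕ 0b0100 = 0b1001; E(K, 0b1001) = 0b0010.
C[2]: P[2] ⊕ 0b0010 = 0b1011; E(K, 0b1011) = 0b0100.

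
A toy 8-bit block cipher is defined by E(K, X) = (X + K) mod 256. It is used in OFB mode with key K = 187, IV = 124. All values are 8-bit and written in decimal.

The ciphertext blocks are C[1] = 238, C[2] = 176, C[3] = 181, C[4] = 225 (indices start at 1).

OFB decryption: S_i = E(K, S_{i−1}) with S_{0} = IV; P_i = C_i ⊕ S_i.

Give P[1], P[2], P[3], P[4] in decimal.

P[1] = 217, P[2] = 66, P[3] = 24, P[4] = 137

P[1]: S = E(K, 124) = 55; 238 ⊕ 55 = 217.
P[2]: S = E(K, 55) = 242; 176 ⊕ 242 = 66.
P[3]: S = E(K, 242) = 173; 181 ⊕ 173 = 24.
P[4]: S = E(K, 173) = 104; 225 ⊕ 104 = 137.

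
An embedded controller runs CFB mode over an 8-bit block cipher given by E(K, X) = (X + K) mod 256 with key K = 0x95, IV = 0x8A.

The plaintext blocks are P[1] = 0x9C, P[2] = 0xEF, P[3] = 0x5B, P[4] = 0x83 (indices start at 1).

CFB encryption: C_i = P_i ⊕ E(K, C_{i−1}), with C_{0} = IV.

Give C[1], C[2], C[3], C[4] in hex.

C[1]: E(K, 0x8A) = 0x1F; 0x9C ⊕ 0x1F = 0x83.
C[2]: E(K, 0x83) = 0x18; 0xEF ⊕ 0x18 = 0xF7.
C[3]: E(K, 0xF7) = 0x8C; 0x5B ⊕ 0x8C = 0xD7.
C[4]: E(K, 0xD7) = 0x6C; 0x83 ⊕ 0x6C = 0xEF.

C[1] = 0x83, C[2] = 0xF7, C[3] = 0xD7, C[4] = 0xEF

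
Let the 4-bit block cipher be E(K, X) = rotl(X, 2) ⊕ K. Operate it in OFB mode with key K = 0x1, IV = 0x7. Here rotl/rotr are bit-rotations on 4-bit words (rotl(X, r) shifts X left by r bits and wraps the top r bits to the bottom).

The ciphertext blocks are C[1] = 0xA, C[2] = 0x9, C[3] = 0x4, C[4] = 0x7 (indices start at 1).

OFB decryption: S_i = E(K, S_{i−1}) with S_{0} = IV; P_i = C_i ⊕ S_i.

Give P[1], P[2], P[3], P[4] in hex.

P[1]: S = E(K, 0x7) = 0xC; 0xA ⊕ 0xC = 0x6.
P[2]: S = E(K, 0xC) = 0x2; 0x9 ⊕ 0x2 = 0xB.
P[3]: S = E(K, 0x2) = 0x9; 0x4 ⊕ 0x9 = 0xD.
P[4]: S = E(K, 0x9) = 0x7; 0x7 ⊕ 0x7 = 0x0.

P[1] = 0x6, P[2] = 0xB, P[3] = 0xD, P[4] = 0x0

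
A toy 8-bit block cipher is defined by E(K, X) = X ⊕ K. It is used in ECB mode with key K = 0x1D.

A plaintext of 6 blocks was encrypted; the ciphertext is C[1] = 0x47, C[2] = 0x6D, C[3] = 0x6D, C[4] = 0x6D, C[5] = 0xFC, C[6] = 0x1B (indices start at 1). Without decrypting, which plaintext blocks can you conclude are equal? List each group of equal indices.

ECB encrypts each block independently with the same key, so equal ciphertext blocks imply equal plaintext blocks.
C[2] = C[3] = C[4] = 0x6D, so P[2] = P[3] = P[4].

P[2] = P[3] = P[4]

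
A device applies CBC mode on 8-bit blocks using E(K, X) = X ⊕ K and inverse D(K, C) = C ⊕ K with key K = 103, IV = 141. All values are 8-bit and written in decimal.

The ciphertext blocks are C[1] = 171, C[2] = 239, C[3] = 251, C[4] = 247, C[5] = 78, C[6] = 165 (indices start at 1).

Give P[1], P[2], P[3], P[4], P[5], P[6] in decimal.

CBC decryption: P_i = D(K, C_i) ⊕ C_{i−1}, with C_{0} = IV.
P[1]: D(K, 171) = 204; 204 ⊕ 141 = 65.
P[2]: D(K, 239) = 136; 136 ⊕ 171 = 35.
P[3]: D(K, 251) = 156; 156 ⊕ 239 = 115.
P[4]: D(K, 247) = 144; 144 ⊕ 251 = 107.
P[5]: D(K, 78) = 41; 41 ⊕ 247 = 222.
P[6]: D(K, 165) = 194; 194 ⊕ 78 = 140.

P[1] = 65, P[2] = 35, P[3] = 115, P[4] = 107, P[5] = 222, P[6] = 140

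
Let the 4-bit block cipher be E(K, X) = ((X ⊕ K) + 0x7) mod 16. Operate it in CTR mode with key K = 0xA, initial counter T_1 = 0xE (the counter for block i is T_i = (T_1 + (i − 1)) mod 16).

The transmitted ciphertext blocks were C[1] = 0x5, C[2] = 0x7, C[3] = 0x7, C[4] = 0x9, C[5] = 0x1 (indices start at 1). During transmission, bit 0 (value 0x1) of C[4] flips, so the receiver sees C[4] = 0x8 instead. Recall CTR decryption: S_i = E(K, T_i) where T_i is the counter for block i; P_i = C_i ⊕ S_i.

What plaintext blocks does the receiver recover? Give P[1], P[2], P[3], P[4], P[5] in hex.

Only C[4] changed, to 0x8. In CTR, a change in C_i flips the same bit in P_i only; the keystream is unaffected. Decrypting the received ciphertext:
P[1]: T = 0xE, S = E(K, T) = 0xB; 0x5 ⊕ 0xB = 0xE.
P[2]: T = 0xF, S = E(K, T) = 0xC; 0x7 ⊕ 0xC = 0xB.
P[3]: T = 0x0, S = E(K, T) = 0x1; 0x7 ⊕ 0x1 = 0x6.
P[4]: T = 0x1, S = E(K, T) = 0x2; 0x8 ⊕ 0x2 = 0xA.
P[5]: T = 0x2, S = E(K, T) = 0xF; 0x1 ⊕ 0xF = 0xE.
Blocks that differ from the original plaintext: P[4].

P[1] = 0xE, P[2] = 0xB, P[3] = 0x6, P[4] = 0xA, P[5] = 0xE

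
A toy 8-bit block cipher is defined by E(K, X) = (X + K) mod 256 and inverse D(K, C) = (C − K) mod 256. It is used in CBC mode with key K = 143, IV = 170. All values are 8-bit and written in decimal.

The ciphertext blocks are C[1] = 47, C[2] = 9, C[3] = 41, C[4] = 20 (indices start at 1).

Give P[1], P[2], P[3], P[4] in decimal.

CBC decryption: P_i = D(K, C_i) ⊕ C_{i−1}, with C_{0} = IV.
P[1]: D(K, 47) = 160; 160 ⊕ 170 = 10.
P[2]: D(K, 9) = 122; 122 ⊕ 47 = 85.
P[3]: D(K, 41) = 154; 154 ⊕ 9 = 147.
P[4]: D(K, 20) = 133; 133 ⊕ 41 = 172.

P[1] = 10, P[2] = 85, P[3] = 147, P[4] = 172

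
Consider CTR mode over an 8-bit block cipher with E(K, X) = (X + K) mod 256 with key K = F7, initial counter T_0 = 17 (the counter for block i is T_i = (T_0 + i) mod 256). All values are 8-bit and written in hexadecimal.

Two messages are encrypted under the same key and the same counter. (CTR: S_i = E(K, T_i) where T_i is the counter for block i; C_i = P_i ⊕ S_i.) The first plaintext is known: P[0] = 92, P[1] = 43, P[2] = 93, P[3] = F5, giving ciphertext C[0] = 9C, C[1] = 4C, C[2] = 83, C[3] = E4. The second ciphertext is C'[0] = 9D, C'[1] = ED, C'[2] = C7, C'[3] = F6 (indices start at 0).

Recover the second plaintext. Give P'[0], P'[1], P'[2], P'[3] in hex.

In CTR with a reused counter, both messages share the same keystream S_i, so C_i ⊕ C'_i = P_i ⊕ P'_i and thus P'_i = P_i ⊕ C_i ⊕ C'_i.
P'[0]: 92 ⊕ 9C ⊕ 9D = 93.
P'[1]: 43 ⊕ 4C ⊕ ED = E2.
P'[2]: 93 ⊕ 83 ⊕ C7 = D7.
P'[3]: F5 ⊕ E4 ⊕ F6 = E7.

P'[0] = 93, P'[1] = E2, P'[2] = D7, P'[3] = E7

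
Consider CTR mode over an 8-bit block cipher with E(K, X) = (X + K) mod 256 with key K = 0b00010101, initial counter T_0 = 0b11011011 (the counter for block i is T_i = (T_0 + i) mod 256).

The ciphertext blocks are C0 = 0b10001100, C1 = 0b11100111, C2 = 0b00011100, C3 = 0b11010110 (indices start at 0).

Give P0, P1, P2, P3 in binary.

P0 = 0b01111100, P1 = 0b00010110, P2 = 0b11101110, P3 = 0b00100101

CTR decryption: S_i = E(K, T_i) where T_i is the counter for block i; P_i = C_i ⊕ S_i.
P0: T = 0b11011011, S = E(K, T) = 0b11110000; 0b10001100 ⊕ 0b11110000 = 0b01111100.
P1: T = 0b11011100, S = E(K, T) = 0b11110001; 0b11100111 ⊕ 0b11110001 = 0b00010110.
P2: T = 0b11011101, S = E(K, T) = 0b11110010; 0b00011100 ⊕ 0b11110010 = 0b11101110.
P3: T = 0b11011110, S = E(K, T) = 0b11110011; 0b11010110 ⊕ 0b11110011 = 0b00100101.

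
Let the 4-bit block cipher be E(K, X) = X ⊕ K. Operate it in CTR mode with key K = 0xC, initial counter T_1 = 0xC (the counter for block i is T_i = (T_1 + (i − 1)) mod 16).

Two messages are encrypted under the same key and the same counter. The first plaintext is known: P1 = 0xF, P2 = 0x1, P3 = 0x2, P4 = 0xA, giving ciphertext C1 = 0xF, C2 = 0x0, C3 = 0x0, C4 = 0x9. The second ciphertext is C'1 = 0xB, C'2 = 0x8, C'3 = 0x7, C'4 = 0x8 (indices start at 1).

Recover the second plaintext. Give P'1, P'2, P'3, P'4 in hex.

In CTR with a reused counter, both messages share the same keystream S_i, so C_i ⊕ C'_i = P_i ⊕ P'_i and thus P'_i = P_i ⊕ C_i ⊕ C'_i.
P'1: 0xF ⊕ 0xF ⊕ 0xB = 0xB.
P'2: 0x1 ⊕ 0x0 ⊕ 0x8 = 0x9.
P'3: 0x2 ⊕ 0x0 ⊕ 0x7 = 0x5.
P'4: 0xA ⊕ 0x9 ⊕ 0x8 = 0xB.

P'1 = 0xB, P'2 = 0x9, P'3 = 0x5, P'4 = 0xB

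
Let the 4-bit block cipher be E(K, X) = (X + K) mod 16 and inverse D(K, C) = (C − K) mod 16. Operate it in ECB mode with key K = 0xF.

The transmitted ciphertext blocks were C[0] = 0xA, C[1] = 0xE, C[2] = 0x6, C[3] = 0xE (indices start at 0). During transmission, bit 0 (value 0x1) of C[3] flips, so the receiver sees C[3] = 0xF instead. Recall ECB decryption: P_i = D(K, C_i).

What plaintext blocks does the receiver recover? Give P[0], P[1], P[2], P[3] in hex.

Only C[3] changed, to 0xF. In ECB, a change in C_i affects only P_i. Decrypting the received ciphertext:
P[0]: D(K, 0xA) = 0xB.
P[1]: D(K, 0xE) = 0xF.
P[2]: D(K, 0x6) = 0x7.
P[3]: D(K, 0xF) = 0x0.
Blocks that differ from the original plaintext: P[3].

P[0] = 0xB, P[1] = 0xF, P[2] = 0x7, P[3] = 0x0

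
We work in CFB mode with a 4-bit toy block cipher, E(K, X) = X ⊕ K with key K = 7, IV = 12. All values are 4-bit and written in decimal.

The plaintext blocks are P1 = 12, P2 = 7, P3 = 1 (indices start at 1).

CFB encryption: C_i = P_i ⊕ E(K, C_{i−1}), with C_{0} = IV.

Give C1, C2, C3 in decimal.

C1: E(K, 12) = 11; 12 ⊕ 11 = 7.
C2: E(K, 7) = 0; 7 ⊕ 0 = 7.
C3: E(K, 7) = 0; 1 ⊕ 0 = 1.

C1 = 7, C2 = 7, C3 = 1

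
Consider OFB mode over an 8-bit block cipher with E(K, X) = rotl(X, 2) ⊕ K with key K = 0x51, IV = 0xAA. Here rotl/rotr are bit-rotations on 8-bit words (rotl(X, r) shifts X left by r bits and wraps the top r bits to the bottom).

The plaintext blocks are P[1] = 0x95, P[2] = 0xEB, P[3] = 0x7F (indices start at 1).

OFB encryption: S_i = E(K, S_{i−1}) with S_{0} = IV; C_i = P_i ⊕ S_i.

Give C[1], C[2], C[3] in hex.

C[1]: S = E(K, 0xAA) = 0xFB; 0x95 ⊕ 0xFB = 0x6E.
C[2]: S = E(K, 0xFB) = 0xBE; 0xEB ⊕ 0xBE = 0x55.
C[3]: S = E(K, 0xBE) = 0xAB; 0x7F ⊕ 0xAB = 0xD4.

C[1] = 0x6E, C[2] = 0x55, C[3] = 0xD4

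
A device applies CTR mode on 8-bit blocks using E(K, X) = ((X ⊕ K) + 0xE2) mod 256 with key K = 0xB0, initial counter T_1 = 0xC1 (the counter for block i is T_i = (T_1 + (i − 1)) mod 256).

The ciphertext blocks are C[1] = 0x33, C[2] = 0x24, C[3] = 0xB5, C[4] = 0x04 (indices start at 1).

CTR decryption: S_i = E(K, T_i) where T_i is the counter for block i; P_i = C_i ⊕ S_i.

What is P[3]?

P[3]: T = 0xC3, S = E(K, T) = 0x55; 0xB5 ⊕ 0x55 = 0xE0.

P[3] = 0xE0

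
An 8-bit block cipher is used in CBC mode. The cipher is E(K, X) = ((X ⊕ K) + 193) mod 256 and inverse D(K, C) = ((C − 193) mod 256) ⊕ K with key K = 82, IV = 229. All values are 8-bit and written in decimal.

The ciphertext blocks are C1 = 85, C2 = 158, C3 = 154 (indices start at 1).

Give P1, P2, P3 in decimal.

P1 = 35, P2 = 218, P3 = 21

CBC decryption: P_i = D(K, C_i) ⊕ C_{i−1}, with C_{0} = IV.
P1: D(K, 85) = 198; 198 ⊕ 229 = 35.
P2: D(K, 158) = 143; 143 ⊕ 85 = 218.
P3: D(K, 154) = 139; 139 ⊕ 158 = 21.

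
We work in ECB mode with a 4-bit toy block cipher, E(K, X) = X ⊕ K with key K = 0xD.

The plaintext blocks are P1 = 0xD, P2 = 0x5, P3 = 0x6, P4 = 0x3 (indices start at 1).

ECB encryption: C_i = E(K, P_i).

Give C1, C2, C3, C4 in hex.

C1 = 0x0, C2 = 0x8, C3 = 0xB, C4 = 0xE

C1: E(K, 0xD) = 0x0.
C2: E(K, 0x5) = 0x8.
C3: E(K, 0x6) = 0xB.
C4: E(K, 0x3) = 0xE.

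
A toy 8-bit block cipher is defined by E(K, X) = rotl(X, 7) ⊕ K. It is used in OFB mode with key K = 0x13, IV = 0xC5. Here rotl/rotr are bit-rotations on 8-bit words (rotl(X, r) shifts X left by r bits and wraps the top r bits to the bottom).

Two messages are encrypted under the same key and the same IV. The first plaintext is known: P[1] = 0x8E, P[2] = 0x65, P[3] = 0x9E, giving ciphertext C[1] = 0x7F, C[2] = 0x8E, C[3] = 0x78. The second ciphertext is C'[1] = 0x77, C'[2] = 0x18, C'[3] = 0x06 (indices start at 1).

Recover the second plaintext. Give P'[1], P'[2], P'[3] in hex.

P'[1] = 0x86, P'[2] = 0xF3, P'[3] = 0xE0

In OFB with a reused IV, both messages share the same keystream S_i, so C_i ⊕ C'_i = P_i ⊕ P'_i and thus P'_i = P_i ⊕ C_i ⊕ C'_i.
P'[1]: 0x8E ⊕ 0x7F ⊕ 0x77 = 0x86.
P'[2]: 0x65 ⊕ 0x8E ⊕ 0x18 = 0xF3.
P'[3]: 0x9E ⊕ 0x78 ⊕ 0x06 = 0xE0.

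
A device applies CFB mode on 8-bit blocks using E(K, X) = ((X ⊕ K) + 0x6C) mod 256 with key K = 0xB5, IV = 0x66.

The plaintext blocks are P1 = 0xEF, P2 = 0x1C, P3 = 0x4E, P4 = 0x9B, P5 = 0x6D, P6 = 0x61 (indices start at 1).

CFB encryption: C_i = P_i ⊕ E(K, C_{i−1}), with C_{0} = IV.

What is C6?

C1: E(K, 0x66) = 0x3F; 0xEF ⊕ 0x3F = 0xD0.
C2: E(K, 0xD0) = 0xD1; 0x1C ⊕ 0xD1 = 0xCD.
C3: E(K, 0xCD) = 0xE4; 0x4E ⊕ 0xE4 = 0xAA.
C4: E(K, 0xAA) = 0x8B; 0x9B ⊕ 0x8B = 0x10.
C5: E(K, 0x10) = 0x11; 0x6D ⊕ 0x11 = 0x7C.
C6: E(K, 0x7C) = 0x35; 0x61 ⊕ 0x35 = 0x54.

C6 = 0x54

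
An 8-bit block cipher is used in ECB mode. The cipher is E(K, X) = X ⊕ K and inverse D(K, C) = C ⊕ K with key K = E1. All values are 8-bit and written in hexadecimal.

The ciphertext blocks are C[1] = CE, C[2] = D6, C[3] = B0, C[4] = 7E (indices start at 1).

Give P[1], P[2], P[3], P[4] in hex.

P[1] = 2F, P[2] = 37, P[3] = 51, P[4] = 9F

ECB decryption: P_i = D(K, C_i).
P[1]: D(K, CE) = 2F.
P[2]: D(K, D6) = 37.
P[3]: D(K, B0) = 51.
P[4]: D(K, 7E) = 9F.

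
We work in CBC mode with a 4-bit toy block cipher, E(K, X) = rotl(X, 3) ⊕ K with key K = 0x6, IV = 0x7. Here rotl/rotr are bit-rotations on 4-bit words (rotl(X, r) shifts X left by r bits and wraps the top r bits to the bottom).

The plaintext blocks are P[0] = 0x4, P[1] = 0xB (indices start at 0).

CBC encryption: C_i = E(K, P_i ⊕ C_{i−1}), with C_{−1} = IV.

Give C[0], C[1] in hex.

C[0] = 0xF, C[1] = 0x4

C[0]: P[0] ⊕ 0x7 = 0x3; E(K, 0x3) = 0xF.
C[1]: P[1] ⊕ 0xF = 0x4; E(K, 0x4) = 0x4.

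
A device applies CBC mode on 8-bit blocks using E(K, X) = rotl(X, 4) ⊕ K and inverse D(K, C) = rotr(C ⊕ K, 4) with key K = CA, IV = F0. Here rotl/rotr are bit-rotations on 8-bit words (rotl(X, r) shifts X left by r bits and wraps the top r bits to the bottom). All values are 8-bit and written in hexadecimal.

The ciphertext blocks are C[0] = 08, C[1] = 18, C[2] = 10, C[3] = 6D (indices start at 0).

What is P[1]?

CBC decryption: P_i = D(K, C_i) ⊕ C_{i−1}, with C_{−1} = IV.
P[1]: D(K, 18) = 2D; 2D ⊕ 08 = 25.

P[1] = 25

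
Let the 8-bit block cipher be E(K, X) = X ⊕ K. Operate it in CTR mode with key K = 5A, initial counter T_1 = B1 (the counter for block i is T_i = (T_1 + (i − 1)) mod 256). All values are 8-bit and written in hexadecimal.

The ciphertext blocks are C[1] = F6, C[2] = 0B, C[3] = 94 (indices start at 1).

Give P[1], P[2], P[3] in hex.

P[1] = 1D, P[2] = E3, P[3] = 7D

CTR decryption: S_i = E(K, T_i) where T_i is the counter for block i; P_i = C_i ⊕ S_i.
P[1]: T = B1, S = E(K, T) = EB; F6 ⊕ EB = 1D.
P[2]: T = B2, S = E(K, T) = E8; 0B ⊕ E8 = E3.
P[3]: T = B3, S = E(K, T) = E9; 94 ⊕ E9 = 7D.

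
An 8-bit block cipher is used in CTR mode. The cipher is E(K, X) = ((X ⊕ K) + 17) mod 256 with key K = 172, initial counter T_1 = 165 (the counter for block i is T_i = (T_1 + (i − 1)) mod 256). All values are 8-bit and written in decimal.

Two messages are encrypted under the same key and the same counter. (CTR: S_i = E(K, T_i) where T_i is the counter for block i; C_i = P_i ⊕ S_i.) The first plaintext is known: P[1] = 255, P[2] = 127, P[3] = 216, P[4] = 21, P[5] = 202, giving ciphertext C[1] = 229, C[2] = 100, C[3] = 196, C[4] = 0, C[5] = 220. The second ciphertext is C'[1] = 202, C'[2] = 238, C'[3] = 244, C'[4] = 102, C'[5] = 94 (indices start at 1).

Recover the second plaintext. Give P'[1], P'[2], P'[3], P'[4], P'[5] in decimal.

P'[1] = 208, P'[2] = 245, P'[3] = 232, P'[4] = 115, P'[5] = 72

In CTR with a reused counter, both messages share the same keystream S_i, so C_i ⊕ C'_i = P_i ⊕ P'_i and thus P'_i = P_i ⊕ C_i ⊕ C'_i.
P'[1]: 255 ⊕ 229 ⊕ 202 = 208.
P'[2]: 127 ⊕ 100 ⊕ 238 = 245.
P'[3]: 216 ⊕ 196 ⊕ 244 = 232.
P'[4]: 21 ⊕ 0 ⊕ 102 = 115.
P'[5]: 202 ⊕ 220 ⊕ 94 = 72.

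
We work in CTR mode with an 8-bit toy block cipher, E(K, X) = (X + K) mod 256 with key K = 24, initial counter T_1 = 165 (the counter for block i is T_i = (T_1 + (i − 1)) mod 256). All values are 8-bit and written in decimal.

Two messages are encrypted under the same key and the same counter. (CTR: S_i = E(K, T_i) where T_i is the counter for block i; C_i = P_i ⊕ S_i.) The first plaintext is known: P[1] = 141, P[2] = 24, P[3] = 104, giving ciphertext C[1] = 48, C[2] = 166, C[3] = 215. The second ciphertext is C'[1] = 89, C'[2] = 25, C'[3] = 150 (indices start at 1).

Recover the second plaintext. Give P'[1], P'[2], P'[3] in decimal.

P'[1] = 228, P'[2] = 167, P'[3] = 41

In CTR with a reused counter, both messages share the same keystream S_i, so C_i ⊕ C'_i = P_i ⊕ P'_i and thus P'_i = P_i ⊕ C_i ⊕ C'_i.
P'[1]: 141 ⊕ 48 ⊕ 89 = 228.
P'[2]: 24 ⊕ 166 ⊕ 25 = 167.
P'[3]: 104 ⊕ 215 ⊕ 150 = 41.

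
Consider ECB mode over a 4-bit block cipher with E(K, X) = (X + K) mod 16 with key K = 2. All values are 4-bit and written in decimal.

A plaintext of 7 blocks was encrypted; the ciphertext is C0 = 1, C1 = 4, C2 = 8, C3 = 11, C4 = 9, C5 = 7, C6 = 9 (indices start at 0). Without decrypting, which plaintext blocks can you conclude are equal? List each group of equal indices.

ECB encrypts each block independently with the same key, so equal ciphertext blocks imply equal plaintext blocks.
C4 = C6 = 9, so P4 = P6.

P4 = P6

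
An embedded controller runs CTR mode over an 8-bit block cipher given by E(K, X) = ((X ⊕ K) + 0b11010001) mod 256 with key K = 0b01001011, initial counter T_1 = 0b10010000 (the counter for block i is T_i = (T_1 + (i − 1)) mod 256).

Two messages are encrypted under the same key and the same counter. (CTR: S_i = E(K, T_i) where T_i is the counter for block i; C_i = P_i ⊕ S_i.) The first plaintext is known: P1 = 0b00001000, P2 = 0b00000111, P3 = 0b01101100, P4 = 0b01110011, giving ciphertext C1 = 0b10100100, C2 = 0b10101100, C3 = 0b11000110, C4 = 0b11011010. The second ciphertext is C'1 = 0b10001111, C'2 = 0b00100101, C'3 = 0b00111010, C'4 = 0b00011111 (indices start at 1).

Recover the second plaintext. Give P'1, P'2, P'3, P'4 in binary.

P'1 = 0b00100011, P'2 = 0b10001110, P'3 = 0b10010000, P'4 = 0b10110110

In CTR with a reused counter, both messages share the same keystream S_i, so C_i ⊕ C'_i = P_i ⊕ P'_i and thus P'_i = P_i ⊕ C_i ⊕ C'_i.
P'1: 0b00001000 ⊕ 0b10100100 ⊕ 0b10001111 = 0b00100011.
P'2: 0b00000111 ⊕ 0b10101100 ⊕ 0b00100101 = 0b10001110.
P'3: 0b01101100 ⊕ 0b11000110 ⊕ 0b00111010 = 0b10010000.
P'4: 0b01110011 ⊕ 0b11011010 ⊕ 0b00011111 = 0b10110110.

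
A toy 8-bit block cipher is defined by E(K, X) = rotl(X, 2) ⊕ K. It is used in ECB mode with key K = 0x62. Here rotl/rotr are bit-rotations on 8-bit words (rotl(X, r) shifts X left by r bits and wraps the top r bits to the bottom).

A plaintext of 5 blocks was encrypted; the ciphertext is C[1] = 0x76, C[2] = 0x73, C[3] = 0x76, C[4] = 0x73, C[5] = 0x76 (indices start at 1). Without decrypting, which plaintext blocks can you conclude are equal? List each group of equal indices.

P[1] = P[3] = P[5]; P[2] = P[4]

ECB encrypts each block independently with the same key, so equal ciphertext blocks imply equal plaintext blocks.
C[1] = C[3] = C[5] = 0x76, so P[1] = P[3] = P[5].
C[2] = C[4] = 0x73, so P[2] = P[4].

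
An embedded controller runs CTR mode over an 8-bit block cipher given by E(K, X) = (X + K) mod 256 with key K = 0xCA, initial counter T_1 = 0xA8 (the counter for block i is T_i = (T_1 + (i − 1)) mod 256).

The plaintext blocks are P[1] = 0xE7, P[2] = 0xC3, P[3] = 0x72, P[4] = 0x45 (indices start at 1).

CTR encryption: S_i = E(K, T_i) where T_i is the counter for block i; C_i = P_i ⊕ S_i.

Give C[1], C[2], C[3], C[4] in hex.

C[1] = 0x95, C[2] = 0xB0, C[3] = 0x06, C[4] = 0x30

C[1]: T = 0xA8, S = E(K, T) = 0x72; 0xE7 ⊕ 0x72 = 0x95.
C[2]: T = 0xA9, S = E(K, T) = 0x73; 0xC3 ⊕ 0x73 = 0xB0.
C[3]: T = 0xAA, S = E(K, T) = 0x74; 0x72 ⊕ 0x74 = 0x06.
C[4]: T = 0xAB, S = E(K, T) = 0x75; 0x45 ⊕ 0x75 = 0x30.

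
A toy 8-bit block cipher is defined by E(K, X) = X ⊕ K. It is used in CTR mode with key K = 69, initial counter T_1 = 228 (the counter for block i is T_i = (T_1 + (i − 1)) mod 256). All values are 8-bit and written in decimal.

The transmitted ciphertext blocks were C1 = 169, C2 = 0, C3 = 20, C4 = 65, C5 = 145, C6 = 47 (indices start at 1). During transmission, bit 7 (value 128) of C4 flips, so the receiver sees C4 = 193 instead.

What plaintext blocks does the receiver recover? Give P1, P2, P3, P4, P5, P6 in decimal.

P1 = 8, P2 = 160, P3 = 183, P4 = 99, P5 = 60, P6 = 131

CTR decryption: S_i = E(K, T_i) where T_i is the counter for block i; P_i = C_i ⊕ S_i.
Only C4 changed, to 193. In CTR, a change in C_i flips the same bit in P_i only; the keystream is unaffected. Decrypting the received ciphertext:
P1: T = 228, S = E(K, T) = 161; 169 ⊕ 161 = 8.
P2: T = 229, S = E(K, T) = 160; 0 ⊕ 160 = 160.
P3: T = 230, S = E(K, T) = 163; 20 ⊕ 163 = 183.
P4: T = 231, S = E(K, T) = 162; 193 ⊕ 162 = 99.
P5: T = 232, S = E(K, T) = 173; 145 ⊕ 173 = 60.
P6: T = 233, S = E(K, T) = 172; 47 ⊕ 172 = 131.
Blocks that differ from the original plaintext: P4.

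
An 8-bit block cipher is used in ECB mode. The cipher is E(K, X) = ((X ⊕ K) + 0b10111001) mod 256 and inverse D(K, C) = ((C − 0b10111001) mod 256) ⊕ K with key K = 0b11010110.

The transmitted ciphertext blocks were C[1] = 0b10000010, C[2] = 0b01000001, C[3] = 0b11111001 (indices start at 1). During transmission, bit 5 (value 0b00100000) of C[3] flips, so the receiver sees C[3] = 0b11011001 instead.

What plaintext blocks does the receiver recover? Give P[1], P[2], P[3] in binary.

ECB decryption: P_i = D(K, C_i).
Only C[3] changed, to 0b11011001. In ECB, a change in C_i affects only P_i. Decrypting the received ciphertext:
P[1]: D(K, 0b10000010) = 0b00011111.
P[2]: D(K, 0b01000001) = 0b01011110.
P[3]: D(K, 0b11011001) = 0b11110110.
Blocks that differ from the original plaintext: P[3].

P[1] = 0b00011111, P[2] = 0b01011110, P[3] = 0b11110110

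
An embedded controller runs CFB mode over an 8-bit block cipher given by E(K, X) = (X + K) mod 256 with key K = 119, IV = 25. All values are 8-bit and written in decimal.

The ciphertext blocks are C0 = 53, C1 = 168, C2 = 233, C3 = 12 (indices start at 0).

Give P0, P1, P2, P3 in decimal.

P0 = 165, P1 = 4, P2 = 246, P3 = 108

CFB decryption: P_i = C_i ⊕ E(K, C_{i−1}), with C_{−1} = IV.
P0: E(K, 25) = 144; 53 ⊕ 144 = 165.
P1: E(K, 53) = 172; 168 ⊕ 172 = 4.
P2: E(K, 168) = 31; 233 ⊕ 31 = 246.
P3: E(K, 233) = 96; 12 ⊕ 96 = 108.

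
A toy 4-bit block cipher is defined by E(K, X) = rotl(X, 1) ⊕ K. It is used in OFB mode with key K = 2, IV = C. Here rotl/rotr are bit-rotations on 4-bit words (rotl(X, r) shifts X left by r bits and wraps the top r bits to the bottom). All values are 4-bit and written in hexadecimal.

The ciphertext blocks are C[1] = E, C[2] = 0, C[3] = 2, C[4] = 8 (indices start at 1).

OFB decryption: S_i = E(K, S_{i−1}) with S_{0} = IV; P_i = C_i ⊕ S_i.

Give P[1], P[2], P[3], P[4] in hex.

P[1] = 5, P[2] = 5, P[3] = A, P[4] = B

P[1]: S = E(K, C) = B; E ⊕ B = 5.
P[2]: S = E(K, B) = 5; 0 ⊕ 5 = 5.
P[3]: S = E(K, 5) = 8; 2 ⊕ 8 = A.
P[4]: S = E(K, 8) = 3; 8 ⊕ 3 = B.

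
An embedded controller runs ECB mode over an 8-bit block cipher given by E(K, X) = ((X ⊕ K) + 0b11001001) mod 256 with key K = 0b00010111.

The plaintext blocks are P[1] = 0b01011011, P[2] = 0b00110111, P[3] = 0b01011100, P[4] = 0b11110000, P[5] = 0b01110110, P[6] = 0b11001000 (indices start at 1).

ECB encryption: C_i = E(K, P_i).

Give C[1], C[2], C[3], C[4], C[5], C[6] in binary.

C[1]: E(K, 0b01011011) = 0b00010101.
C[2]: E(K, 0b00110111) = 0b11101001.
C[3]: E(K, 0b01011100) = 0b00010100.
C[4]: E(K, 0b11110000) = 0b10110000.
C[5]: E(K, 0b01110110) = 0b00101010.
C[6]: E(K, 0b11001000) = 0b10101000.

C[1] = 0b00010101, C[2] = 0b11101001, C[3] = 0b00010100, C[4] = 0b10110000, C[5] = 0b00101010, C[6] = 0b10101000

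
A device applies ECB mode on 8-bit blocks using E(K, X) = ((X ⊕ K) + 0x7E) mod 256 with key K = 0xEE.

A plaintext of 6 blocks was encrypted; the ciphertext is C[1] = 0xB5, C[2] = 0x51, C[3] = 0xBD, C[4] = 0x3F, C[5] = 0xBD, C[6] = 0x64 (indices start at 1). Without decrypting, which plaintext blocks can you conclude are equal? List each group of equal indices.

ECB encrypts each block independently with the same key, so equal ciphertext blocks imply equal plaintext blocks.
C[3] = C[5] = 0xBD, so P[3] = P[5].

P[3] = P[5]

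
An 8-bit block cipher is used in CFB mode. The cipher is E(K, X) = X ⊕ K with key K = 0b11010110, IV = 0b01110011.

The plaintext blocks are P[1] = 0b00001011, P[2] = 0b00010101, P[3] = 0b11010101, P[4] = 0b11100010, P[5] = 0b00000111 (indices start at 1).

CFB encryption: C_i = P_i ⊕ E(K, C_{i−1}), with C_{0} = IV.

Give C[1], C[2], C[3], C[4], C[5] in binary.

C[1] = 0b10101110, C[2] = 0b01101101, C[3] = 0b01101110, C[4] = 0b01011010, C[5] = 0b10001011

C[1]: E(K, 0b01110011) = 0b10100101; 0b00001011 ⊕ 0b10100101 = 0b10101110.
C[2]: E(K, 0b10101110) = 0b01111000; 0b00010101 ⊕ 0b01111000 = 0b01101101.
C[3]: E(K, 0b01101101) = 0b10111011; 0b11010101 ⊕ 0b10111011 = 0b01101110.
C[4]: E(K, 0b01101110) = 0b10111000; 0b11100010 ⊕ 0b10111000 = 0b01011010.
C[5]: E(K, 0b01011010) = 0b10001100; 0b00000111 ⊕ 0b10001100 = 0b10001011.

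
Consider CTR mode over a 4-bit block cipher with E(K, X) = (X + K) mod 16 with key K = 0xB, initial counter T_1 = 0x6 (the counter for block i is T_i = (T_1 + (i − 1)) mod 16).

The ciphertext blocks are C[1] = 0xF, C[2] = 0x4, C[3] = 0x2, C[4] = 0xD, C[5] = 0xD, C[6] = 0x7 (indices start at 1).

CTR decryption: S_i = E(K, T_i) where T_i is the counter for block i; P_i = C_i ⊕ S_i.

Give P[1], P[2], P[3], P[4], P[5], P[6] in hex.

P[1] = 0xE, P[2] = 0x6, P[3] = 0x1, P[4] = 0x9, P[5] = 0x8, P[6] = 0x1

P[1]: T = 0x6, S = E(K, T) = 0x1; 0xF ⊕ 0x1 = 0xE.
P[2]: T = 0x7, S = E(K, T) = 0x2; 0x4 ⊕ 0x2 = 0x6.
P[3]: T = 0x8, S = E(K, T) = 0x3; 0x2 ⊕ 0x3 = 0x1.
P[4]: T = 0x9, S = E(K, T) = 0x4; 0xD ⊕ 0x4 = 0x9.
P[5]: T = 0xA, S = E(K, T) = 0x5; 0xD ⊕ 0x5 = 0x8.
P[6]: T = 0xB, S = E(K, T) = 0x6; 0x7 ⊕ 0x6 = 0x1.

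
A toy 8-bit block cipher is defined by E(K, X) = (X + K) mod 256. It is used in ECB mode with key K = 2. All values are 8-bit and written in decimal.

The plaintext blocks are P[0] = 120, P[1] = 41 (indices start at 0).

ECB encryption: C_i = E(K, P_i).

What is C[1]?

C[1]: E(K, 41) = 43.

C[1] = 43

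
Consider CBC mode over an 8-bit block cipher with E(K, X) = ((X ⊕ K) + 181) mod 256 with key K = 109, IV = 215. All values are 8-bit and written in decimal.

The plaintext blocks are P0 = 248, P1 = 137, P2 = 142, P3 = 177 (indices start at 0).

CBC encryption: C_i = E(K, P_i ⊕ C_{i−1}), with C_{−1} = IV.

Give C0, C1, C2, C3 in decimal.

C0: P0 ⊕ 215 = 47; E(K, 47) = 247.
C1: P1 ⊕ 247 = 126; E(K, 126) = 200.
C2: P2 ⊕ 200 = 70; E(K, 70) = 224.
C3: P3 ⊕ 224 = 81; E(K, 81) = 241.

C0 = 247, C1 = 200, C2 = 224, C3 = 241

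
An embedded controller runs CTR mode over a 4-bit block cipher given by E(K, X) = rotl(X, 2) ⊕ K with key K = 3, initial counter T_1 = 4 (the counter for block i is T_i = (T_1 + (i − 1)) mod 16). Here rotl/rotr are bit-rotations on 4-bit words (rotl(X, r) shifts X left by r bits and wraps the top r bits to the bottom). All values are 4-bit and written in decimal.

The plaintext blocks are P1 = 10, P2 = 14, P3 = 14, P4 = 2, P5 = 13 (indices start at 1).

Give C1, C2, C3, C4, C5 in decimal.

C1 = 8, C2 = 8, C3 = 4, C4 = 12, C5 = 12

CTR encryption: S_i = E(K, T_i) where T_i is the counter for block i; C_i = P_i ⊕ S_i.
C1: T = 4, S = E(K, T) = 2; 10 ⊕ 2 = 8.
C2: T = 5, S = E(K, T) = 6; 14 ⊕ 6 = 8.
C3: T = 6, S = E(K, T) = 10; 14 ⊕ 10 = 4.
C4: T = 7, S = E(K, T) = 14; 2 ⊕ 14 = 12.
C5: T = 8, S = E(K, T) = 1; 13 ⊕ 1 = 12.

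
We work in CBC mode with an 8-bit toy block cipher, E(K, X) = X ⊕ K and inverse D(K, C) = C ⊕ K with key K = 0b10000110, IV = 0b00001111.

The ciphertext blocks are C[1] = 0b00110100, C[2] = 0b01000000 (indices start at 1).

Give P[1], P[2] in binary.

P[1] = 0b10111101, P[2] = 0b11110010

CBC decryption: P_i = D(K, C_i) ⊕ C_{i−1}, with C_{0} = IV.
P[1]: D(K, 0b00110100) = 0b10110010; 0b10110010 ⊕ 0b00001111 = 0b10111101.
P[2]: D(K, 0b01000000) = 0b11000110; 0b11000110 ⊕ 0b00110100 = 0b11110010.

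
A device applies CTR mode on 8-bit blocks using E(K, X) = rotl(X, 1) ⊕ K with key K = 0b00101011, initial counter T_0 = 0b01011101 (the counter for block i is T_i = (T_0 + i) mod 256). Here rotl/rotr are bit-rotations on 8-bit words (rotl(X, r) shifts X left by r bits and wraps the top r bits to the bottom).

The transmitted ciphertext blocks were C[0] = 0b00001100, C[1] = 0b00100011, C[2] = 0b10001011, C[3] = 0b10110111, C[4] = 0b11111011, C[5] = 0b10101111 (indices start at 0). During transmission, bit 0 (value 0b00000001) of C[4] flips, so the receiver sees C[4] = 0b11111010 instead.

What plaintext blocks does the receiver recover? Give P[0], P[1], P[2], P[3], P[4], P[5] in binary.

P[0] = 0b10011101, P[1] = 0b10110100, P[2] = 0b00011110, P[3] = 0b01011100, P[4] = 0b00010011, P[5] = 0b01000000

CTR decryption: S_i = E(K, T_i) where T_i is the counter for block i; P_i = C_i ⊕ S_i.
Only C[4] changed, to 0b11111010. In CTR, a change in C_i flips the same bit in P_i only; the keystream is unaffected. Decrypting the received ciphertext:
P[0]: T = 0b01011101, S = E(K, T) = 0b10010001; 0b00001100 ⊕ 0b10010001 = 0b10011101.
P[1]: T = 0b01011110, S = E(K, T) = 0b10010111; 0b00100011 ⊕ 0b10010111 = 0b10110100.
P[2]: T = 0b01011111, S = E(K, T) = 0b10010101; 0b10001011 ⊕ 0b10010101 = 0b00011110.
P[3]: T = 0b01100000, S = E(K, T) = 0b11101011; 0b10110111 ⊕ 0b11101011 = 0b01011100.
P[4]: T = 0b01100001, S = E(K, T) = 0b11101001; 0b11111010 ⊕ 0b11101001 = 0b00010011.
P[5]: T = 0b01100010, S = E(K, T) = 0b11101111; 0b10101111 ⊕ 0b11101111 = 0b01000000.
Blocks that differ from the original plaintext: P[4].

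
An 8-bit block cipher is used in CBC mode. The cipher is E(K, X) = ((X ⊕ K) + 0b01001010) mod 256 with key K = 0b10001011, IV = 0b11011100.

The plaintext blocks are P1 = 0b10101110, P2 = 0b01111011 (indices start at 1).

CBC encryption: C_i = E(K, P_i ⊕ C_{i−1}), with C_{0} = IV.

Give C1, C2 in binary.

C1: P1 ⊕ 0b11011100 = 0b01110010; E(K, 0b01110010) = 0b01000011.
C2: P2 ⊕ 0b01000011 = 0b00111000; E(K, 0b00111000) = 0b11111101.

C1 = 0b01000011, C2 = 0b11111101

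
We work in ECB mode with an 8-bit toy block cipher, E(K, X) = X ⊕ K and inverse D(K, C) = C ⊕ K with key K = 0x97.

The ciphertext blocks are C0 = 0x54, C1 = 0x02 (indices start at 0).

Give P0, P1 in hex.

ECB decryption: P_i = D(K, C_i).
P0: D(K, 0x54) = 0xC3.
P1: D(K, 0x02) = 0x95.

P0 = 0xC3, P1 = 0x95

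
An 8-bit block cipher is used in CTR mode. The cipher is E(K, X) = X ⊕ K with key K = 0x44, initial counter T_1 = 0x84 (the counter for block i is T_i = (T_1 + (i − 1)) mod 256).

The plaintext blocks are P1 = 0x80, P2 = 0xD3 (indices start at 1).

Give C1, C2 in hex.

C1 = 0x40, C2 = 0x12

CTR encryption: S_i = E(K, T_i) where T_i is the counter for block i; C_i = P_i ⊕ S_i.
C1: T = 0x84, S = E(K, T) = 0xC0; 0x80 ⊕ 0xC0 = 0x40.
C2: T = 0x85, S = E(K, T) = 0xC1; 0xD3 ⊕ 0xC1 = 0x12.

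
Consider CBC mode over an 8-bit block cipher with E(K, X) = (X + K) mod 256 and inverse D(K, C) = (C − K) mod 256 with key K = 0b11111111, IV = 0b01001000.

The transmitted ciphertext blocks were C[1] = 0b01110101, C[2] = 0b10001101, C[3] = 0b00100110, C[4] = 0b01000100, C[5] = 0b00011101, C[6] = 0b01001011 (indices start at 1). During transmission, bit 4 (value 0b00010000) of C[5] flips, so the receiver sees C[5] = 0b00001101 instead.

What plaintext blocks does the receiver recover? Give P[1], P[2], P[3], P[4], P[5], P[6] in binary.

CBC decryption: P_i = D(K, C_i) ⊕ C_{i−1}, with C_{0} = IV.
Only C[5] changed, to 0b00001101. In CBC, a change in C_i garbles P_i and flips the same bit in P_{i+1}. Decrypting the received ciphertext:
P[1]: D(K, 0b01110101) = 0b01110110; 0b01110110 ⊕ 0b01001000 = 0b00111110.
P[2]: D(K, 0b10001101) = 0b10001110; 0b10001110 ⊕ 0b01110101 = 0b11111011.
P[3]: D(K, 0b00100110) = 0b00100111; 0b00100111 ⊕ 0b10001101 = 0b10101010.
P[4]: D(K, 0b01000100) = 0b01000101; 0b01000101 ⊕ 0b00100110 = 0b01100011.
P[5]: D(K, 0b00001101) = 0b00001110; 0b00001110 ⊕ 0b01000100 = 0b01001010.
P[6]: D(K, 0b01001011) = 0b01001100; 0b01001100 ⊕ 0b00001101 = 0b01000001.
Blocks that differ from the original plaintext: P[5], P[6].

P[1] = 0b00111110, P[2] = 0b11111011, P[3] = 0b10101010, P[4] = 0b01100011, P[5] = 0b01001010, P[6] = 0b01000001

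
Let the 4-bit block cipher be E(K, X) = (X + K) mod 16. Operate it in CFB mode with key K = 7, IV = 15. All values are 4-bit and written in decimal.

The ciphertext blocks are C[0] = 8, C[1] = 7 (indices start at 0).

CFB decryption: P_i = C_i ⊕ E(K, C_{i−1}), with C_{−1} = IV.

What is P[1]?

P[1] = 8

P[1]: E(K, 8) = 15; 7 ⊕ 15 = 8.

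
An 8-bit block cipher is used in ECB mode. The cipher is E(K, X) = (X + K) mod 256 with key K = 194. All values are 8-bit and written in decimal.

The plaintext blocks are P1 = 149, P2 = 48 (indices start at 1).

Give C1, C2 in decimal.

ECB encryption: C_i = E(K, P_i).
C1: E(K, 149) = 87.
C2: E(K, 48) = 242.

C1 = 87, C2 = 242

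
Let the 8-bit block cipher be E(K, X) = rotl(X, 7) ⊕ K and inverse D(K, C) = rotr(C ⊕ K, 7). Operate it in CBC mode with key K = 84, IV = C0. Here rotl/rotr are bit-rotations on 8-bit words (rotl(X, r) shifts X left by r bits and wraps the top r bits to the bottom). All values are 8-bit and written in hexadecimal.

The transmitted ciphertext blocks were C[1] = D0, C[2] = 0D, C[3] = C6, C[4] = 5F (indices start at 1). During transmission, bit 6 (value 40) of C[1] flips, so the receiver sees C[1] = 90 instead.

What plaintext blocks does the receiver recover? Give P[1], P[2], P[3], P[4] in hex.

P[1] = E8, P[2] = 83, P[3] = 89, P[4] = 71

CBC decryption: P_i = D(K, C_i) ⊕ C_{i−1}, with C_{0} = IV.
Only C[1] changed, to 90. In CBC, a change in C_i garbles P_i and flips the same bit in P_{i+1}. Decrypting the received ciphertext:
P[1]: D(K, 90) = 28; 28 ⊕ C0 = E8.
P[2]: D(K, 0D) = 13; 13 ⊕ 90 = 83.
P[3]: D(K, C6) = 84; 84 ⊕ 0D = 89.
P[4]: D(K, 5F) = B7; B7 ⊕ C6 = 71.
Blocks that differ from the original plaintext: P[1], P[2].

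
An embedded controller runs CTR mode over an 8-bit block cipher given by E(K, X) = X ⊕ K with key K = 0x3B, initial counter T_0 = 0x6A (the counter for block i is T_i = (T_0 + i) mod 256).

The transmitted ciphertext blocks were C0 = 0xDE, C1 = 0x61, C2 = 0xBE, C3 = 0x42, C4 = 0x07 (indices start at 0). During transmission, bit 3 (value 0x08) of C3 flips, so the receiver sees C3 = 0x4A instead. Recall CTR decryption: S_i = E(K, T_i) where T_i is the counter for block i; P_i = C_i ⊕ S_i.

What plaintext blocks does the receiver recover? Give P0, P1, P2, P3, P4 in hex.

Only C3 changed, to 0x4A. In CTR, a change in C_i flips the same bit in P_i only; the keystream is unaffected. Decrypting the received ciphertext:
P0: T = 0x6A, S = E(K, T) = 0x51; 0xDE ⊕ 0x51 = 0x8F.
P1: T = 0x6B, S = E(K, T) = 0x50; 0x61 ⊕ 0x50 = 0x31.
P2: T = 0x6C, S = E(K, T) = 0x57; 0xBE ⊕ 0x57 = 0xE9.
P3: T = 0x6D, S = E(K, T) = 0x56; 0x4A ⊕ 0x56 = 0x1C.
P4: T = 0x6E, S = E(K, T) = 0x55; 0x07 ⊕ 0x55 = 0x52.
Blocks that differ from the original plaintext: P3.

P0 = 0x8F, P1 = 0x31, P2 = 0xE9, P3 = 0x1C, P4 = 0x52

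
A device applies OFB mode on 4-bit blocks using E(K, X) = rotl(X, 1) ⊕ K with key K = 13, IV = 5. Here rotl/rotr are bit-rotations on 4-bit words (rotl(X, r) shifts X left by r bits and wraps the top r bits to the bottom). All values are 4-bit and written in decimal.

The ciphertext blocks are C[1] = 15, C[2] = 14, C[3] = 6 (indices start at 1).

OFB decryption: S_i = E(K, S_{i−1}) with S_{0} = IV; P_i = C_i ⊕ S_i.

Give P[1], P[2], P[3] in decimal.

P[1]: S = E(K, 5) = 7; 15 ⊕ 7 = 8.
P[2]: S = E(K, 7) = 3; 14 ⊕ 3 = 13.
P[3]: S = E(K, 3) = 11; 6 ⊕ 11 = 13.

P[1] = 8, P[2] = 13, P[3] = 13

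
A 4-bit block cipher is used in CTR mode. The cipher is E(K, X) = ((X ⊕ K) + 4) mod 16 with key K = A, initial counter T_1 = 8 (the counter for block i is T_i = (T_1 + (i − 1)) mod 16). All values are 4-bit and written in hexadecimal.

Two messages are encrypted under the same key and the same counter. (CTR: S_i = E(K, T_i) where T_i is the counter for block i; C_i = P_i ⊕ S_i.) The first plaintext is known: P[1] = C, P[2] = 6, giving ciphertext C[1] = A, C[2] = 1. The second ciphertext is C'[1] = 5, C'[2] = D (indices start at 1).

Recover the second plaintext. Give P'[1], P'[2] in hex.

P'[1] = 3, P'[2] = A

In CTR with a reused counter, both messages share the same keystream S_i, so C_i ⊕ C'_i = P_i ⊕ P'_i and thus P'_i = P_i ⊕ C_i ⊕ C'_i.
P'[1]: C ⊕ A ⊕ 5 = 3.
P'[2]: 6 ⊕ 1 ⊕ D = A.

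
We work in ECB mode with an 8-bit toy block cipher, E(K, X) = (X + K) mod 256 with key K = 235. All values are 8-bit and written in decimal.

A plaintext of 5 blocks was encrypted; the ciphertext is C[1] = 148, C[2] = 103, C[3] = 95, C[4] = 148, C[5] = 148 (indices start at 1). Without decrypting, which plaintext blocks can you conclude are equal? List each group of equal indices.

P[1] = P[4] = P[5]

ECB encrypts each block independently with the same key, so equal ciphertext blocks imply equal plaintext blocks.
C[1] = C[4] = C[5] = 148, so P[1] = P[4] = P[5].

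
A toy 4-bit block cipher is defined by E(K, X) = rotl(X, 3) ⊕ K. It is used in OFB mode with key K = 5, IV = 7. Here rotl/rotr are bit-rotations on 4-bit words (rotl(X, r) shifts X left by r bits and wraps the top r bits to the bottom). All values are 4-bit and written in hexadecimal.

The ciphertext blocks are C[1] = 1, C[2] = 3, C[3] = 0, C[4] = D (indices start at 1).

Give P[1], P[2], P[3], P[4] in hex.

OFB decryption: S_i = E(K, S_{i−1}) with S_{0} = IV; P_i = C_i ⊕ S_i.
P[1]: S = E(K, 7) = E; 1 ⊕ E = F.
P[2]: S = E(K, E) = 2; 3 ⊕ 2 = 1.
P[3]: S = E(K, 2) = 4; 0 ⊕ 4 = 4.
P[4]: S = E(K, 4) = 7; D ⊕ 7 = A.

P[1] = F, P[2] = 1, P[3] = 4, P[4] = A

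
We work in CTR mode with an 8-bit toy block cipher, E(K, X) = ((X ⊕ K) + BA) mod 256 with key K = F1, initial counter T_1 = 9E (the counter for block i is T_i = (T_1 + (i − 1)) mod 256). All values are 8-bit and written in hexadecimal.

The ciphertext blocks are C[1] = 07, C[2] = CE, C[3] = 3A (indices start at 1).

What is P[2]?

P[2] = E6

CTR decryption: S_i = E(K, T_i) where T_i is the counter for block i; P_i = C_i ⊕ S_i.
P[2]: T = 9F, S = E(K, T) = 28; CE ⊕ 28 = E6.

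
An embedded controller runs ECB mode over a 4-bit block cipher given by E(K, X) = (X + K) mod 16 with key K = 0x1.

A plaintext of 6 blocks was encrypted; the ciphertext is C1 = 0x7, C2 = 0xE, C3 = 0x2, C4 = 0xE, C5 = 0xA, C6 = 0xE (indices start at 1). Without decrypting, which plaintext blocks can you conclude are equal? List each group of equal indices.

P2 = P4 = P6

ECB encrypts each block independently with the same key, so equal ciphertext blocks imply equal plaintext blocks.
C2 = C4 = C6 = 0xE, so P2 = P4 = P6.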